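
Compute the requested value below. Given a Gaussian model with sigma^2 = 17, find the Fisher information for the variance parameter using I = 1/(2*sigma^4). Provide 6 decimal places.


Fisher information for variance: I(sigma^2) = 1/(2*sigma^4).
sigma^2 = 17, so sigma^4 = 289.
I = 1/(2*289) = 1/578 = 0.001730

0.001730


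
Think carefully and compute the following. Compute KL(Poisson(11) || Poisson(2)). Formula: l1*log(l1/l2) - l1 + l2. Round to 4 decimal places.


KL divergence for Poisson:
KL = l1*log(l1/l2) - l1 + l2.
l1 = 11, l2 = 2.
log(11/2) = 1.704748.
l1*log(l1/l2) = 11 * 1.704748 = 18.752229.
KL = 18.752229 - 11 + 2 = 9.7522

9.7522


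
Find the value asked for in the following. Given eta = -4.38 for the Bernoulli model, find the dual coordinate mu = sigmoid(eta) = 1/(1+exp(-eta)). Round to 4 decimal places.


Dual coordinate (expectation parameter) for Bernoulli:
mu = 1/(1+exp(-eta)).
eta = -4.38.
exp(-eta) = exp(4.38) = 79.838033.
mu = 1/(1+79.838033) = 0.0124

0.0124


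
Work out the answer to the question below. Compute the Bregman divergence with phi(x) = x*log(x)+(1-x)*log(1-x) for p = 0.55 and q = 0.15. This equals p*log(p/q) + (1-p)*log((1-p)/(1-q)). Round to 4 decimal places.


Bregman divergence with negative entropy generator:
D = p*log(p/q) + (1-p)*log((1-p)/(1-q)).
p = 0.55, q = 0.15.
p*log(p/q) = 0.55*log(0.55/0.15) = 0.714606.
(1-p)*log((1-p)/(1-q)) = 0.45*log(0.45/0.85) = -0.286195.
D = 0.714606 + -0.286195 = 0.4284

0.4284


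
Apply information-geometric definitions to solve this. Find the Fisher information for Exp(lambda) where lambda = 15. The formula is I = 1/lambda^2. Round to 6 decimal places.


Fisher information for exponential: I(lambda) = 1/lambda^2.
lambda = 15, lambda^2 = 225.
I = 1/225 = 0.004444

0.004444


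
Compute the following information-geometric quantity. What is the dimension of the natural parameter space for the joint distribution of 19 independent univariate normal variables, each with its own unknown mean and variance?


Exponential family dimension calculation:
Each univariate normal has two natural parameters (mu/sigma^2 and -1/(2 sigma^2)).
With 19 independent components, dim = 2 * 19 = 38.

38


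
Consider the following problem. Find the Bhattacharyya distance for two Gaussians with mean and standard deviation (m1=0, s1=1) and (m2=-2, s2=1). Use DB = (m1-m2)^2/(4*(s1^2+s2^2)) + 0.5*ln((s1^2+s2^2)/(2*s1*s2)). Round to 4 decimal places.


Bhattacharyya distance between two Gaussians:
DB = (m1-m2)^2/(4*(s1^2+s2^2)) + (1/2)*ln((s1^2+s2^2)/(2*s1*s2)).
(m1-m2)^2 = (2)^2 = 4.
s1^2+s2^2 = 1 + 1 = 2.
term1 = 4/8 = 0.5.
term2 = 0.5*ln(2/2.0) = 0.0.
DB = 0.5 + 0.0 = 0.5000

0.5000


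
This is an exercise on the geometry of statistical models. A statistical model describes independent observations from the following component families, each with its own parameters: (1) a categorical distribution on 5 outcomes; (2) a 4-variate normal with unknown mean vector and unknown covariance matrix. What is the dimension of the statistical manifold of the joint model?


The dimension of a statistical manifold equals the number of free
(independent) real parameters of the model. For a product of independent
blocks the parameter counts add.
- categorical on 5 outcomes (probabilities sum to 1): 5-1 = 4.
- 4-variate normal: 4 (mean) + 4*5/2 = 10 (symmetric covariance) = 14.
Total = 4 + 14 = 18.
Dimension = 18

18


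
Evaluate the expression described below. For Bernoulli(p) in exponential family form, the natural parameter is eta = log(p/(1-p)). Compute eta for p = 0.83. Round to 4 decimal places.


Natural parameter for Bernoulli: eta = log(p/(1-p)).
p = 0.83, 1-p = 0.17.
p/(1-p) = 4.882353.
eta = log(4.882353) = 1.5856

1.5856


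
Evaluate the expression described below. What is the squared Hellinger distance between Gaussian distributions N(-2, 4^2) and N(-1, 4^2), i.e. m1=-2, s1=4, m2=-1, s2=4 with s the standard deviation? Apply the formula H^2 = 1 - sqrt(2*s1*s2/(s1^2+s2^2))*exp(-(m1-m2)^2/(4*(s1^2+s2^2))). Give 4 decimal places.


Squared Hellinger distance for Gaussians:
H^2 = 1 - sqrt(2*s1*s2/(s1^2+s2^2)) * exp(-(m1-m2)^2/(4*(s1^2+s2^2))).
s1^2 = 16, s2^2 = 16, s1^2+s2^2 = 32.
sqrt(2*4*4/(32)) = 1.0.
(m1-m2)^2 = (-1)^2 = 1.
exp(-1/(4*32)) = exp(-0.007812) = 0.992218.
H^2 = 1 - 1.0*0.992218 = 0.0078

0.0078


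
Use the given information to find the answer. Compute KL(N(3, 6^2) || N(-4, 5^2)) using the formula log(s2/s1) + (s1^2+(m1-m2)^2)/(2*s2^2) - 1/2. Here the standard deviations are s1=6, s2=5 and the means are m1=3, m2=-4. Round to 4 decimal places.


KL divergence between normal distributions:
KL = log(s2/s1) + (s1^2 + (m1-m2)^2)/(2*s2^2) - 1/2.
log(5/6) = -0.182322.
(6^2 + (3--4)^2)/(2*5^2) = (36 + 49)/50 = 1.7.
KL = -0.182322 + 1.7 - 0.5 = 1.0177

1.0177


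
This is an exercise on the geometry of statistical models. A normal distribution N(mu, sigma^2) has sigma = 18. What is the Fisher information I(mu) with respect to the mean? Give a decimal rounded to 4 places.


The Fisher information for the mean of a normal distribution is I(mu) = 1/sigma^2.
sigma = 18, so sigma^2 = 324.
I(mu) = 1/324 = 0.0031

0.0031


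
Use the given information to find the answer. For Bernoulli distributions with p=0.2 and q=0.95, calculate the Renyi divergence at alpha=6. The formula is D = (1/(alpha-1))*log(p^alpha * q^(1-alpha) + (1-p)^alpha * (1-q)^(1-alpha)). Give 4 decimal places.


Renyi divergence of order alpha between Bernoulli distributions:
D = (1/(alpha-1))*log(p^alpha * q^(1-alpha) + (1-p)^alpha * (1-q)^(1-alpha)).
alpha = 6, p = 0.2, q = 0.95.
p^alpha * q^(1-alpha) = 0.2^6 * 0.95^-5 = 8.3e-05.
(1-p)^alpha * (1-q)^(1-alpha) = 0.8^6 * 0.05^-5 = 838860.8.
sum = 8.3e-05 + 838860.8 = 838860.800083.
D = (1/5)*log(838860.800083) = 2.7280

2.7280


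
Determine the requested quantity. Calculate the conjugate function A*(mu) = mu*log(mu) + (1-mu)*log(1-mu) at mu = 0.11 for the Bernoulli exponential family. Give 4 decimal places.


Legendre transform for Bernoulli:
A*(mu) = mu*log(mu) + (1-mu)*log(1-mu).
mu = 0.11, 1-mu = 0.89.
mu*log(mu) = 0.11*log(0.11) = -0.2428.
(1-mu)*log(1-mu) = 0.89*log(0.89) = -0.103715.
A* = -0.2428 + -0.103715 = -0.3465

-0.3465


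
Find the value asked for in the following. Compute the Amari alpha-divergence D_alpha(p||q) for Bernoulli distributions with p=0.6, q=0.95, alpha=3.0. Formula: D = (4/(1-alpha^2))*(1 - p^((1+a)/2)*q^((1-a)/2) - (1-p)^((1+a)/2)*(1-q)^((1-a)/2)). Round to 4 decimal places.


Amari alpha-divergence:
D = (4/(1-alpha^2))*(1 - p^((1+a)/2)*q^((1-a)/2) - (1-p)^((1+a)/2)*(1-q)^((1-a)/2)).
alpha = 3.0, p = 0.6, q = 0.95.
e1 = (1+alpha)/2 = 2.0, e2 = (1-alpha)/2 = -1.0.
t1 = p^e1 * q^e2 = 0.6^2.0 * 0.95^-1.0 = 0.378947.
t2 = (1-p)^e1 * (1-q)^e2 = 0.4^2.0 * 0.05^-1.0 = 3.2.
4/(1-alpha^2) = -0.5.
D = -0.5*(1 - 0.378947 - 3.2) = 1.2895

1.2895


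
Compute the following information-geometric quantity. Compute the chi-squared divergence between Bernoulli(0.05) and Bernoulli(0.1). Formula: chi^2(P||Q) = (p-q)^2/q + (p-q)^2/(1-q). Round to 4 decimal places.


Chi-squared divergence between Bernoulli distributions:
chi^2 = (p-q)^2/q + (p-q)^2/(1-q).
p = 0.05, q = 0.1, p-q = -0.05.
(p-q)^2 = 0.0025.
term1 = 0.0025/0.1 = 0.025.
term2 = 0.0025/0.9 = 0.002778.
chi^2 = 0.025 + 0.002778 = 0.0278

0.0278


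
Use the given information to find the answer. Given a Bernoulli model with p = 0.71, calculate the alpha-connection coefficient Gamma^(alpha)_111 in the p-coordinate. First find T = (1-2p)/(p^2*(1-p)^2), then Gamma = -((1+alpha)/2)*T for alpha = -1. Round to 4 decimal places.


Skewness (Amari-Chentsov) tensor: T = (1-2p)/(p^2*(1-p)^2).
p = 0.71, 1-2p = -0.42, p^2 = 0.5041, (1-p)^2 = 0.0841.
T = -0.42/(0.5041 * 0.0841) = -9.906873.
In the p-coordinate, Gamma^(alpha) = Gamma^(0) - (alpha/2)*T with Gamma^(0) = (1/2)*g'(p) = -T/2,
so Gamma^(alpha) = -((1+alpha)/2)*T.
alpha = -1, -(1+alpha)/2 = 0.0.
Gamma = 0.0 * -9.906873 = 0.0000

0.0000


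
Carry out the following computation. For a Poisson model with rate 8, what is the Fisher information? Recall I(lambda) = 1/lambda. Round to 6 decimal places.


Fisher information for Poisson: I(lambda) = 1/lambda.
lambda = 8.
I(lambda) = 1/8 = 0.125000

0.125000


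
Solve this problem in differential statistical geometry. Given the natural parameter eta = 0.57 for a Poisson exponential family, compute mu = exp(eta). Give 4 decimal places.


Expectation parameter for Poisson exponential family:
mu = exp(eta).
eta = 0.57.
mu = exp(0.57) = 1.7683

1.7683


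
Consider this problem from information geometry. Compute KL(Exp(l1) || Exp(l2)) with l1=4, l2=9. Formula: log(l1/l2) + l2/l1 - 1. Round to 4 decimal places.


KL divergence for exponential family:
KL = log(l1/l2) + l2/l1 - 1.
log(4/9) = -0.81093.
9/4 = 2.25.
KL = -0.81093 + 2.25 - 1 = 0.4391

0.4391


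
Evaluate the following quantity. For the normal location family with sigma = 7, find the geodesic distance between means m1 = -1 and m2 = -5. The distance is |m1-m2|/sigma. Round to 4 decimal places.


On the fixed-variance normal subfamily, geodesic distance = |m1-m2|/sigma.
|-1 - -5| = 4.
sigma = 7.
d = 4/7 = 0.5714

0.5714


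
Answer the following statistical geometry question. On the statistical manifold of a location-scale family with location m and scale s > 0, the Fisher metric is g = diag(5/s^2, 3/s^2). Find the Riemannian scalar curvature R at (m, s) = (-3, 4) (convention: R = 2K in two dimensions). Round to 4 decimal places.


The metric has the form g = (A dm^2 + B ds^2)/s^2 with A = 5, B = 3.
Substitute u = sqrt(A/B)*m: g = B*(du^2 + ds^2)/s^2, i.e. B times the
Poincare upper half-plane metric, which has constant Gaussian curvature -1.
Scaling a 2D metric by a constant c divides the Gaussian curvature by c,
so K = -1/B = -1/(3) = -0.3333 everywhere (the point (m, s) = (-3, 4) is irrelevant:
the curvature is constant).
Scalar curvature in dimension 2: R = 2K = -2/(3) = -0.6667.

-0.6667


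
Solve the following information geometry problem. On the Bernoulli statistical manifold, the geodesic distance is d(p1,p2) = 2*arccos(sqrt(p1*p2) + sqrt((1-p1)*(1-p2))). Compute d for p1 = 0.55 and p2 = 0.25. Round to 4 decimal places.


Geodesic distance on Bernoulli manifold:
d(p1,p2) = 2*arccos(sqrt(p1*p2) + sqrt((1-p1)*(1-p2))).
sqrt(p1*p2) = sqrt(0.55*0.25) = 0.37081.
sqrt((1-p1)*(1-p2)) = sqrt(0.45*0.75) = 0.580948.
arg = 0.37081 + 0.580948 = 0.951757.
d = 2*arccos(0.951757) = 0.6238

0.6238


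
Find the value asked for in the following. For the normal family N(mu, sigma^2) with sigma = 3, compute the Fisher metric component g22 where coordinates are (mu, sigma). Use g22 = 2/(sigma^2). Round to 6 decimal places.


For the 2-parameter normal family, the Fisher metric has:
  g11 = 1/sigma^2, g22 = 2/sigma^2.
sigma = 3, sigma^2 = 9.
g22 = 0.222222

0.222222


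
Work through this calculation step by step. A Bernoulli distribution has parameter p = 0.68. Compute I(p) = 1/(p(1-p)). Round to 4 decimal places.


For Bernoulli(p), Fisher information is I(p) = 1/(p*(1-p)).
p = 0.68, 1-p = 0.32.
p*(1-p) = 0.2176.
I(p) = 1/0.2176 = 4.5956

4.5956


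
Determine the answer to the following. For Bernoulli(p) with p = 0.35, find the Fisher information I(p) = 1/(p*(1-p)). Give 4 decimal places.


For Bernoulli(p), Fisher information is I(p) = 1/(p*(1-p)).
p = 0.35, 1-p = 0.65.
p*(1-p) = 0.2275.
I(p) = 1/0.2275 = 4.3956

4.3956


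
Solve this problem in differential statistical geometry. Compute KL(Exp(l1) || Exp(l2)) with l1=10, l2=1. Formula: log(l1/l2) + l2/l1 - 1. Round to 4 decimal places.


KL divergence for exponential family:
KL = log(l1/l2) + l2/l1 - 1.
log(10/1) = 2.302585.
1/10 = 0.1.
KL = 2.302585 + 0.1 - 1 = 1.4026

1.4026


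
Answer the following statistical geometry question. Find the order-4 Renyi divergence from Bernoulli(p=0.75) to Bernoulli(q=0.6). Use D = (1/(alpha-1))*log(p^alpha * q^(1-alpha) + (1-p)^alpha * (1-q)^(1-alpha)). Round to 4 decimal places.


Renyi divergence of order alpha between Bernoulli distributions:
D = (1/(alpha-1))*log(p^alpha * q^(1-alpha) + (1-p)^alpha * (1-q)^(1-alpha)).
alpha = 4, p = 0.75, q = 0.6.
p^alpha * q^(1-alpha) = 0.75^4 * 0.6^-3 = 1.464844.
(1-p)^alpha * (1-q)^(1-alpha) = 0.25^4 * 0.4^-3 = 0.061035.
sum = 1.464844 + 0.061035 = 1.525879.
D = (1/3)*log(1.525879) = 0.1409

0.1409


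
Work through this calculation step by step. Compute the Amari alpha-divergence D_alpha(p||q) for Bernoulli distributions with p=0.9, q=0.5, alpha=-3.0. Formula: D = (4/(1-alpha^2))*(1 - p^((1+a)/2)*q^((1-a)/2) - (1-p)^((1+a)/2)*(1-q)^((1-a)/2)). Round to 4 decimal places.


Amari alpha-divergence:
D = (4/(1-alpha^2))*(1 - p^((1+a)/2)*q^((1-a)/2) - (1-p)^((1+a)/2)*(1-q)^((1-a)/2)).
alpha = -3.0, p = 0.9, q = 0.5.
e1 = (1+alpha)/2 = -1.0, e2 = (1-alpha)/2 = 2.0.
t1 = p^e1 * q^e2 = 0.9^-1.0 * 0.5^2.0 = 0.277778.
t2 = (1-p)^e1 * (1-q)^e2 = 0.1^-1.0 * 0.5^2.0 = 2.5.
4/(1-alpha^2) = -0.5.
D = -0.5*(1 - 0.277778 - 2.5) = 0.8889

0.8889


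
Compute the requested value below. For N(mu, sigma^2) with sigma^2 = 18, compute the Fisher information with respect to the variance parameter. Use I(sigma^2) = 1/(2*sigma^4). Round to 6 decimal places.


Fisher information for variance: I(sigma^2) = 1/(2*sigma^4).
sigma^2 = 18, so sigma^4 = 324.
I = 1/(2*324) = 1/648 = 0.001543

0.001543


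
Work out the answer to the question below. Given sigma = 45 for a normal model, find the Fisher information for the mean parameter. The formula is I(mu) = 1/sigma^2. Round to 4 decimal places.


The Fisher information for the mean of a normal distribution is I(mu) = 1/sigma^2.
sigma = 45, so sigma^2 = 2025.
I(mu) = 1/2025 = 0.0005

0.0005


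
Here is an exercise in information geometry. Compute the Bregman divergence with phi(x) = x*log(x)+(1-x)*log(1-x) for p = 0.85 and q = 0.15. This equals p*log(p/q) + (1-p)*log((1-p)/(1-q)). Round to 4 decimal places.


Bregman divergence with negative entropy generator:
D = p*log(p/q) + (1-p)*log((1-p)/(1-q)).
p = 0.85, q = 0.15.
p*log(p/q) = 0.85*log(0.85/0.15) = 1.474411.
(1-p)*log((1-p)/(1-q)) = 0.15*log(0.15/0.85) = -0.26019.
D = 1.474411 + -0.26019 = 1.2142

1.2142


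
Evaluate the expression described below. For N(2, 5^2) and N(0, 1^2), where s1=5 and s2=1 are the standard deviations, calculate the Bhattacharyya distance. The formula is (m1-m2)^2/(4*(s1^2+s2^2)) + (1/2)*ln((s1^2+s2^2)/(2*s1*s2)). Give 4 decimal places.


Bhattacharyya distance between two Gaussians:
DB = (m1-m2)^2/(4*(s1^2+s2^2)) + (1/2)*ln((s1^2+s2^2)/(2*s1*s2)).
(m1-m2)^2 = (2)^2 = 4.
s1^2+s2^2 = 25 + 1 = 26.
term1 = 4/104 = 0.038462.
term2 = 0.5*ln(26/10.0) = 0.477756.
DB = 0.038462 + 0.477756 = 0.5162

0.5162


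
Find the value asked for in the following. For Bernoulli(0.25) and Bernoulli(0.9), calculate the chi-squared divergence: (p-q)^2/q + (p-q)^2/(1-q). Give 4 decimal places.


Chi-squared divergence between Bernoulli distributions:
chi^2 = (p-q)^2/q + (p-q)^2/(1-q).
p = 0.25, q = 0.9, p-q = -0.65.
(p-q)^2 = 0.4225.
term1 = 0.4225/0.9 = 0.469444.
term2 = 0.4225/0.1 = 4.225.
chi^2 = 0.469444 + 4.225 = 4.6944

4.6944


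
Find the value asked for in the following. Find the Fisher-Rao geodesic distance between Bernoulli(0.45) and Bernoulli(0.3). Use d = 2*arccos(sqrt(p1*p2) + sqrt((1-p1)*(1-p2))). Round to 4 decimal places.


Geodesic distance on Bernoulli manifold:
d(p1,p2) = 2*arccos(sqrt(p1*p2) + sqrt((1-p1)*(1-p2))).
sqrt(p1*p2) = sqrt(0.45*0.3) = 0.367423.
sqrt((1-p1)*(1-p2)) = sqrt(0.55*0.7) = 0.620484.
arg = 0.367423 + 0.620484 = 0.987907.
d = 2*arccos(0.987907) = 0.3113

0.3113


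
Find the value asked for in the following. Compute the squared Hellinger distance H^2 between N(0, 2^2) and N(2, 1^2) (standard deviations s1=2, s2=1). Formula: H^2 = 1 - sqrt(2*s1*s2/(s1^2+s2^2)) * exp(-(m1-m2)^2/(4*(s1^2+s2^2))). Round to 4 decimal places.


Squared Hellinger distance for Gaussians:
H^2 = 1 - sqrt(2*s1*s2/(s1^2+s2^2)) * exp(-(m1-m2)^2/(4*(s1^2+s2^2))).
s1^2 = 4, s2^2 = 1, s1^2+s2^2 = 5.
sqrt(2*2*1/(5)) = 0.894427.
(m1-m2)^2 = (-2)^2 = 4.
exp(-4/(4*5)) = exp(-0.2) = 0.818731.
H^2 = 1 - 0.894427*0.818731 = 0.2677

0.2677


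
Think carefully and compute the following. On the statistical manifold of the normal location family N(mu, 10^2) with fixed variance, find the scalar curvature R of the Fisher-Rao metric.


This family has a single free parameter, so its statistical manifold
is 1-dimensional. The Riemann curvature tensor of any 1-dimensional
Riemannian manifold vanishes identically, so R = 0.

0


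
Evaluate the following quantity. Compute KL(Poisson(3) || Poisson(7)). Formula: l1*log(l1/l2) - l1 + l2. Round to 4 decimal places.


KL divergence for Poisson:
KL = l1*log(l1/l2) - l1 + l2.
l1 = 3, l2 = 7.
log(3/7) = -0.847298.
l1*log(l1/l2) = 3 * -0.847298 = -2.541894.
KL = -2.541894 - 3 + 7 = 1.4581

1.4581


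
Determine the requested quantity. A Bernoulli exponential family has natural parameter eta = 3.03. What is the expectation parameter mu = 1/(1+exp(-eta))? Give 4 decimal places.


Dual coordinate (expectation parameter) for Bernoulli:
mu = 1/(1+exp(-eta)).
eta = 3.03.
exp(-eta) = exp(-3.03) = 0.048316.
mu = 1/(1+0.048316) = 0.9539

0.9539


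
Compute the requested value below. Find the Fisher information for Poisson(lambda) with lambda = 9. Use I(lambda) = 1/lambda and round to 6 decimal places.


Fisher information for Poisson: I(lambda) = 1/lambda.
lambda = 9.
I(lambda) = 1/9 = 0.111111

0.111111


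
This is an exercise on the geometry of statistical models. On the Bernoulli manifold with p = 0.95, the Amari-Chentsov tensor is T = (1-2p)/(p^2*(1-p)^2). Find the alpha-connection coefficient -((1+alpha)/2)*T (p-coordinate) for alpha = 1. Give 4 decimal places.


Skewness (Amari-Chentsov) tensor: T = (1-2p)/(p^2*(1-p)^2).
p = 0.95, 1-2p = -0.9, p^2 = 0.9025, (1-p)^2 = 0.0025.
T = -0.9/(0.9025 * 0.0025) = -398.891967.
In the p-coordinate, Gamma^(alpha) = Gamma^(0) - (alpha/2)*T with Gamma^(0) = (1/2)*g'(p) = -T/2,
so Gamma^(alpha) = -((1+alpha)/2)*T.
alpha = 1, -(1+alpha)/2 = -1.0.
Gamma = -1.0 * -398.891967 = 398.8920

398.8920


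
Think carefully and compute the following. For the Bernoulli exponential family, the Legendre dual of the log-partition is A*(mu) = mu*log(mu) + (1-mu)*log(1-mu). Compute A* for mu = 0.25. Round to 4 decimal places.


Legendre transform for Bernoulli:
A*(mu) = mu*log(mu) + (1-mu)*log(1-mu).
mu = 0.25, 1-mu = 0.75.
mu*log(mu) = 0.25*log(0.25) = -0.346574.
(1-mu)*log(1-mu) = 0.75*log(0.75) = -0.215762.
A* = -0.346574 + -0.215762 = -0.5623

-0.5623


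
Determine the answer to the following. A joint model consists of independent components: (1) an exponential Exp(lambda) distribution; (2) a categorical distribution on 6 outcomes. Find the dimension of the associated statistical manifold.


The dimension of a statistical manifold equals the number of free
(independent) real parameters of the model. For a product of independent
blocks the parameter counts add.
- exponential (lambda): 1.
- categorical on 6 outcomes (probabilities sum to 1): 6-1 = 5.
Total = 1 + 5 = 6.
Dimension = 6

6


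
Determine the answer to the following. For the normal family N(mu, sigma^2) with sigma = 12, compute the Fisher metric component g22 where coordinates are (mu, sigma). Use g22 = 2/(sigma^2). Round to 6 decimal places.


For the 2-parameter normal family, the Fisher metric has:
  g11 = 1/sigma^2, g22 = 2/sigma^2.
sigma = 12, sigma^2 = 144.
g22 = 0.013889

0.013889


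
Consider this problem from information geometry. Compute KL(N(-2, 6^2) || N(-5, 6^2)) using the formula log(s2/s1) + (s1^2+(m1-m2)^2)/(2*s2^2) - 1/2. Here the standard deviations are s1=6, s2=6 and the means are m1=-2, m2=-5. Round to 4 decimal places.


KL divergence between normal distributions:
KL = log(s2/s1) + (s1^2 + (m1-m2)^2)/(2*s2^2) - 1/2.
log(6/6) = 0.0.
(6^2 + (-2--5)^2)/(2*6^2) = (36 + 9)/72 = 0.625.
KL = 0.0 + 0.625 - 0.5 = 0.1250

0.1250


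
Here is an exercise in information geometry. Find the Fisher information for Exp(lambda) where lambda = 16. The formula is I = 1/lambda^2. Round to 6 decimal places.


Fisher information for exponential: I(lambda) = 1/lambda^2.
lambda = 16, lambda^2 = 256.
I = 1/256 = 0.003906

0.003906


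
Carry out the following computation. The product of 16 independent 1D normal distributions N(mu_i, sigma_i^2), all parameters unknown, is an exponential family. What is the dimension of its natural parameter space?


Exponential family dimension calculation:
Each univariate normal has two natural parameters (mu/sigma^2 and -1/(2 sigma^2)).
With 16 independent components, dim = 2 * 16 = 32.

32


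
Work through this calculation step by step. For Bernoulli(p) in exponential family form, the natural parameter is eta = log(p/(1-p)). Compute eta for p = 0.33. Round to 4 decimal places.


Natural parameter for Bernoulli: eta = log(p/(1-p)).
p = 0.33, 1-p = 0.67.
p/(1-p) = 0.492537.
eta = log(0.492537) = -0.7082

-0.7082


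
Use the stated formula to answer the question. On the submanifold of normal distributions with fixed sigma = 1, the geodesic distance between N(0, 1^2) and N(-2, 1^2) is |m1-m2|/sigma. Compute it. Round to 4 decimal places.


On the fixed-variance normal subfamily, geodesic distance = |m1-m2|/sigma.
|0 - -2| = 2.
sigma = 1.
d = 2/1 = 2.0000

2.0000


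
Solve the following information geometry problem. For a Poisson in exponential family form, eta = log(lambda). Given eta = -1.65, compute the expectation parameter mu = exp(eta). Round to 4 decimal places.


Expectation parameter for Poisson exponential family:
mu = exp(eta).
eta = -1.65.
mu = exp(-1.65) = 0.1920

0.1920


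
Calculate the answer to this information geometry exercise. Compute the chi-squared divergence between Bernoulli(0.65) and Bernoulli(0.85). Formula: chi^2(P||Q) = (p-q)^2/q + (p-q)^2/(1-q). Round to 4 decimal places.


Chi-squared divergence between Bernoulli distributions:
chi^2 = (p-q)^2/q + (p-q)^2/(1-q).
p = 0.65, q = 0.85, p-q = -0.2.
(p-q)^2 = 0.04.
term1 = 0.04/0.85 = 0.047059.
term2 = 0.04/0.15 = 0.266667.
chi^2 = 0.047059 + 0.266667 = 0.3137

0.3137


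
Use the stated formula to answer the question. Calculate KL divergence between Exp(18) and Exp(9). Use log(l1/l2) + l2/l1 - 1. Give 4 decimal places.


KL divergence for exponential family:
KL = log(l1/l2) + l2/l1 - 1.
log(18/9) = 0.693147.
9/18 = 0.5.
KL = 0.693147 + 0.5 - 1 = 0.1931

0.1931


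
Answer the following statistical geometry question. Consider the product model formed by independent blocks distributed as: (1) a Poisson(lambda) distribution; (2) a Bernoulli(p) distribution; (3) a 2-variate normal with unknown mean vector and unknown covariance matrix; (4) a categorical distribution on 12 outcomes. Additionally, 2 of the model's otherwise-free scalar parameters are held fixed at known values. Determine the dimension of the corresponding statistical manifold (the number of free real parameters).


The dimension of a statistical manifold equals the number of free
(independent) real parameters of the model. For a product of independent
blocks the parameter counts add.
- Poisson (lambda): 1.
- Bernoulli (p): 1.
- 2-variate normal: 2 (mean) + 2*3/2 = 3 (symmetric covariance) = 5.
- categorical on 12 outcomes (probabilities sum to 1): 12-1 = 11.
Total = 1 + 1 + 5 + 11 = 18.
2 parameter(s) fixed at known values: 18 - 2 = 16.
Dimension = 16

16


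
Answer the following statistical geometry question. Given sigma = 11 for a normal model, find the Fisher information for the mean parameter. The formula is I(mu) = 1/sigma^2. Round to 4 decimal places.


The Fisher information for the mean of a normal distribution is I(mu) = 1/sigma^2.
sigma = 11, so sigma^2 = 121.
I(mu) = 1/121 = 0.0083

0.0083


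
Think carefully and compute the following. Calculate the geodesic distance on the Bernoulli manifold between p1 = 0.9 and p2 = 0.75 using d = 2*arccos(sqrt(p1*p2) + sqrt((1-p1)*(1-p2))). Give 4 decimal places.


Geodesic distance on Bernoulli manifold:
d(p1,p2) = 2*arccos(sqrt(p1*p2) + sqrt((1-p1)*(1-p2))).
sqrt(p1*p2) = sqrt(0.9*0.75) = 0.821584.
sqrt((1-p1)*(1-p2)) = sqrt(0.1*0.25) = 0.158114.
arg = 0.821584 + 0.158114 = 0.979698.
d = 2*arccos(0.979698) = 0.4037

0.4037


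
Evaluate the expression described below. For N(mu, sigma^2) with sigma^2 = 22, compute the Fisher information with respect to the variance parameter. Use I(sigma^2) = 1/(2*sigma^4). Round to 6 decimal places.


Fisher information for variance: I(sigma^2) = 1/(2*sigma^4).
sigma^2 = 22, so sigma^4 = 484.
I = 1/(2*484) = 1/968 = 0.001033

0.001033


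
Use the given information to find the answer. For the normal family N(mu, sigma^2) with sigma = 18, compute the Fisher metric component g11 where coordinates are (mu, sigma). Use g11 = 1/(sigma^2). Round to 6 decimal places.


For the 2-parameter normal family, the Fisher metric has:
  g11 = 1/sigma^2, g22 = 2/sigma^2.
sigma = 18, sigma^2 = 324.
g11 = 0.003086

0.003086


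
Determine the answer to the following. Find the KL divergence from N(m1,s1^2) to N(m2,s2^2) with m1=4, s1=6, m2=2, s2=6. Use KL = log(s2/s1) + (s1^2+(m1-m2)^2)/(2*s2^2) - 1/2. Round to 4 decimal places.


KL divergence between normal distributions:
KL = log(s2/s1) + (s1^2 + (m1-m2)^2)/(2*s2^2) - 1/2.
log(6/6) = 0.0.
(6^2 + (4-2)^2)/(2*6^2) = (36 + 4)/72 = 0.555556.
KL = 0.0 + 0.555556 - 0.5 = 0.0556

0.0556


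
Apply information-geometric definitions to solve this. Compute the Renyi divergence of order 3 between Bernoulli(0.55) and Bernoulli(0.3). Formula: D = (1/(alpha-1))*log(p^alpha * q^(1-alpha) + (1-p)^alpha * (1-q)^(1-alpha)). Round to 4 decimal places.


Renyi divergence of order alpha between Bernoulli distributions:
D = (1/(alpha-1))*log(p^alpha * q^(1-alpha) + (1-p)^alpha * (1-q)^(1-alpha)).
alpha = 3, p = 0.55, q = 0.3.
p^alpha * q^(1-alpha) = 0.55^3 * 0.3^-2 = 1.848611.
(1-p)^alpha * (1-q)^(1-alpha) = 0.45^3 * 0.7^-2 = 0.185969.
sum = 1.848611 + 0.185969 = 2.03458.
D = (1/2)*log(2.03458) = 0.3551

0.3551


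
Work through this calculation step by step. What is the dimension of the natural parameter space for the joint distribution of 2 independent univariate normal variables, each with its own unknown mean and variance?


Exponential family dimension calculation:
Each univariate normal has two natural parameters (mu/sigma^2 and -1/(2 sigma^2)).
With 2 independent components, dim = 2 * 2 = 4.

4


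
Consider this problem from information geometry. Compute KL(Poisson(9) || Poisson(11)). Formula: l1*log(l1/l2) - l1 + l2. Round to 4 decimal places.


KL divergence for Poisson:
KL = l1*log(l1/l2) - l1 + l2.
l1 = 9, l2 = 11.
log(9/11) = -0.200671.
l1*log(l1/l2) = 9 * -0.200671 = -1.806036.
KL = -1.806036 - 9 + 11 = 0.1940

0.1940


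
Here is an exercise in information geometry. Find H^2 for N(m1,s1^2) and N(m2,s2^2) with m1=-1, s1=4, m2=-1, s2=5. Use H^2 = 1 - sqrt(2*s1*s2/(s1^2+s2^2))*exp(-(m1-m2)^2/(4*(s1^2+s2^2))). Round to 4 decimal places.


Squared Hellinger distance for Gaussians:
H^2 = 1 - sqrt(2*s1*s2/(s1^2+s2^2)) * exp(-(m1-m2)^2/(4*(s1^2+s2^2))).
s1^2 = 16, s2^2 = 25, s1^2+s2^2 = 41.
sqrt(2*4*5/(41)) = 0.98773.
(m1-m2)^2 = (0)^2 = 0.
exp(-0/(4*41)) = exp(0.0) = 1.0.
H^2 = 1 - 0.98773*1.0 = 0.0123

0.0123


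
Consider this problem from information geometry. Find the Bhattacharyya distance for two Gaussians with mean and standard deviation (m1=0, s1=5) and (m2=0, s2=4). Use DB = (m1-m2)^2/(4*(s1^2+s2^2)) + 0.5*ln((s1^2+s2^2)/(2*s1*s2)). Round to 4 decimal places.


Bhattacharyya distance between two Gaussians:
DB = (m1-m2)^2/(4*(s1^2+s2^2)) + (1/2)*ln((s1^2+s2^2)/(2*s1*s2)).
(m1-m2)^2 = (0)^2 = 0.
s1^2+s2^2 = 25 + 16 = 41.
term1 = 0/164 = 0.0.
term2 = 0.5*ln(41/40.0) = 0.012346.
DB = 0.0 + 0.012346 = 0.0123

0.0123


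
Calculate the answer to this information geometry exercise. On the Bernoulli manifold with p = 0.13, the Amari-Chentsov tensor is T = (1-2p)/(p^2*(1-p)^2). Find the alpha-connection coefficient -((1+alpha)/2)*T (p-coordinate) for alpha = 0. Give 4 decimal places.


Skewness (Amari-Chentsov) tensor: T = (1-2p)/(p^2*(1-p)^2).
p = 0.13, 1-2p = 0.74, p^2 = 0.0169, (1-p)^2 = 0.7569.
T = 0.74/(0.0169 * 0.7569) = 57.850419.
In the p-coordinate, Gamma^(alpha) = Gamma^(0) - (alpha/2)*T with Gamma^(0) = (1/2)*g'(p) = -T/2,
so Gamma^(alpha) = -((1+alpha)/2)*T.
alpha = 0, -(1+alpha)/2 = -0.5.
Gamma = -0.5 * 57.850419 = -28.9252

-28.9252


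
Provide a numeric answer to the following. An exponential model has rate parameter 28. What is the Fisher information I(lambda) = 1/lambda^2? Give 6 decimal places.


Fisher information for exponential: I(lambda) = 1/lambda^2.
lambda = 28, lambda^2 = 784.
I = 1/784 = 0.001276

0.001276


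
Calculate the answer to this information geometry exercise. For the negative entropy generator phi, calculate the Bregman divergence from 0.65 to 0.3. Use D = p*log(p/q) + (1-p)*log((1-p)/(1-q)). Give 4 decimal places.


Bregman divergence with negative entropy generator:
D = p*log(p/q) + (1-p)*log((1-p)/(1-q)).
p = 0.65, q = 0.3.
p*log(p/q) = 0.65*log(0.65/0.3) = 0.502573.
(1-p)*log((1-p)/(1-q)) = 0.35*log(0.35/0.7) = -0.242602.
D = 0.502573 + -0.242602 = 0.2600

0.2600


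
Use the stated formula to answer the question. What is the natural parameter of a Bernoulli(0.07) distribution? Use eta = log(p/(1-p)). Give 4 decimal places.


Natural parameter for Bernoulli: eta = log(p/(1-p)).
p = 0.07, 1-p = 0.93.
p/(1-p) = 0.075269.
eta = log(0.075269) = -2.5867

-2.5867


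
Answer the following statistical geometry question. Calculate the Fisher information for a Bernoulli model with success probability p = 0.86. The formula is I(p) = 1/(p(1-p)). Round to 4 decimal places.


For Bernoulli(p), Fisher information is I(p) = 1/(p*(1-p)).
p = 0.86, 1-p = 0.14.
p*(1-p) = 0.1204.
I(p) = 1/0.1204 = 8.3056

8.3056


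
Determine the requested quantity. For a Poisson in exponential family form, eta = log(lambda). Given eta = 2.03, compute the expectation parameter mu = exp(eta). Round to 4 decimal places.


Expectation parameter for Poisson exponential family:
mu = exp(eta).
eta = 2.03.
mu = exp(2.03) = 7.6141

7.6141


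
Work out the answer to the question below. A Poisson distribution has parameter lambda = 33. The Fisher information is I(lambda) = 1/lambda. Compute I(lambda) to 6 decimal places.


Fisher information for Poisson: I(lambda) = 1/lambda.
lambda = 33.
I(lambda) = 1/33 = 0.030303

0.030303


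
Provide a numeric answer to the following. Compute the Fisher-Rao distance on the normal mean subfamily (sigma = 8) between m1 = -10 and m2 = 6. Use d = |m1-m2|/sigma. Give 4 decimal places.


On the fixed-variance normal subfamily, geodesic distance = |m1-m2|/sigma.
|-10 - 6| = 16.
sigma = 8.
d = 16/8 = 2.0000

2.0000


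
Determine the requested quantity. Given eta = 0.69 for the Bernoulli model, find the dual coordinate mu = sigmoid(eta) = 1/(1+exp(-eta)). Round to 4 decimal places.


Dual coordinate (expectation parameter) for Bernoulli:
mu = 1/(1+exp(-eta)).
eta = 0.69.
exp(-eta) = exp(-0.69) = 0.501576.
mu = 1/(1+0.501576) = 0.6660

0.6660


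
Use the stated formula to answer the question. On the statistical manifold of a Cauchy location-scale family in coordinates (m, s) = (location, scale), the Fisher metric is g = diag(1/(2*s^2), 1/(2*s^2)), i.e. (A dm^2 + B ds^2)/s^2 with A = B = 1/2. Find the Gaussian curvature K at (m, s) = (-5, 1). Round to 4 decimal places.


The metric has the form g = (A dm^2 + B ds^2)/s^2 with A = 1/2, B = 1/2.
Substitute u = sqrt(A/B)*m: g = B*(du^2 + ds^2)/s^2, i.e. B times the
Poincare upper half-plane metric, which has constant Gaussian curvature -1.
Scaling a 2D metric by a constant c divides the Gaussian curvature by c,
so K = -1/B = -1/(1/2) = -2.0000 everywhere (the point (m, s) = (-5, 1) is irrelevant:
the curvature is constant).
The requested Gaussian curvature is K = -2.0000.

-2.0000


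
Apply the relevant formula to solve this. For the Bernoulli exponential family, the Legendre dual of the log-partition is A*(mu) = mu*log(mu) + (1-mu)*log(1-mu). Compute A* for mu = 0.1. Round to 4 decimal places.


Legendre transform for Bernoulli:
A*(mu) = mu*log(mu) + (1-mu)*log(1-mu).
mu = 0.1, 1-mu = 0.9.
mu*log(mu) = 0.1*log(0.1) = -0.230259.
(1-mu)*log(1-mu) = 0.9*log(0.9) = -0.094824.
A* = -0.230259 + -0.094824 = -0.3251

-0.3251


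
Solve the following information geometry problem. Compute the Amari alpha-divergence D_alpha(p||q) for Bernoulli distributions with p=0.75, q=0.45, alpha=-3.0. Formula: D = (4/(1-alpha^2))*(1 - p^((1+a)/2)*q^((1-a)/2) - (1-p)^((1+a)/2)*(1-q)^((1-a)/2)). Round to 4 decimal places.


Amari alpha-divergence:
D = (4/(1-alpha^2))*(1 - p^((1+a)/2)*q^((1-a)/2) - (1-p)^((1+a)/2)*(1-q)^((1-a)/2)).
alpha = -3.0, p = 0.75, q = 0.45.
e1 = (1+alpha)/2 = -1.0, e2 = (1-alpha)/2 = 2.0.
t1 = p^e1 * q^e2 = 0.75^-1.0 * 0.45^2.0 = 0.27.
t2 = (1-p)^e1 * (1-q)^e2 = 0.25^-1.0 * 0.55^2.0 = 1.21.
4/(1-alpha^2) = -0.5.
D = -0.5*(1 - 0.27 - 1.21) = 0.2400

0.2400


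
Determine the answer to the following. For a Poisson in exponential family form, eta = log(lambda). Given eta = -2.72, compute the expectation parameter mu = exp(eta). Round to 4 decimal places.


Expectation parameter for Poisson exponential family:
mu = exp(eta).
eta = -2.72.
mu = exp(-2.72) = 0.0659

0.0659


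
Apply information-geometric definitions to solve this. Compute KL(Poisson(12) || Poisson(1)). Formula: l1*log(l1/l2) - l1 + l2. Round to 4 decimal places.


KL divergence for Poisson:
KL = l1*log(l1/l2) - l1 + l2.
l1 = 12, l2 = 1.
log(12/1) = 2.484907.
l1*log(l1/l2) = 12 * 2.484907 = 29.81888.
KL = 29.81888 - 12 + 1 = 18.8189

18.8189


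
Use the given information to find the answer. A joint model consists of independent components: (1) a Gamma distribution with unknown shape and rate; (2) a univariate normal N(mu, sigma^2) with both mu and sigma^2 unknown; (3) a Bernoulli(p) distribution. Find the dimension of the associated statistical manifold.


The dimension of a statistical manifold equals the number of free
(independent) real parameters of the model. For a product of independent
blocks the parameter counts add.
- Gamma (shape, rate): 2.
- normal (mu, sigma^2): 2.
- Bernoulli (p): 1.
Total = 2 + 2 + 1 = 5.
Dimension = 5

5


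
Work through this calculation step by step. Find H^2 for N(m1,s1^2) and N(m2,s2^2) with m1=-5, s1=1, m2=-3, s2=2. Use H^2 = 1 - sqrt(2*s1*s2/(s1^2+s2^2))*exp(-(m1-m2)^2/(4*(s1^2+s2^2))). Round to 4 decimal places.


Squared Hellinger distance for Gaussians:
H^2 = 1 - sqrt(2*s1*s2/(s1^2+s2^2)) * exp(-(m1-m2)^2/(4*(s1^2+s2^2))).
s1^2 = 1, s2^2 = 4, s1^2+s2^2 = 5.
sqrt(2*1*2/(5)) = 0.894427.
(m1-m2)^2 = (-2)^2 = 4.
exp(-4/(4*5)) = exp(-0.2) = 0.818731.
H^2 = 1 - 0.894427*0.818731 = 0.2677

0.2677


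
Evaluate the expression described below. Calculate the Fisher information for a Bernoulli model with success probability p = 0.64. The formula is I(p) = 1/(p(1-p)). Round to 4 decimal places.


For Bernoulli(p), Fisher information is I(p) = 1/(p*(1-p)).
p = 0.64, 1-p = 0.36.
p*(1-p) = 0.2304.
I(p) = 1/0.2304 = 4.3403

4.3403


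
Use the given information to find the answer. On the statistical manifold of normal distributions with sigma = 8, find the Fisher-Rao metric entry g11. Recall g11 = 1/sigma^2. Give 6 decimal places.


For the 2-parameter normal family, the Fisher metric has:
  g11 = 1/sigma^2, g22 = 2/sigma^2.
sigma = 8, sigma^2 = 64.
g11 = 0.015625

0.015625


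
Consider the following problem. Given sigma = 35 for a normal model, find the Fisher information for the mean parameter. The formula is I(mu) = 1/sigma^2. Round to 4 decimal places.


The Fisher information for the mean of a normal distribution is I(mu) = 1/sigma^2.
sigma = 35, so sigma^2 = 1225.
I(mu) = 1/1225 = 0.0008

0.0008


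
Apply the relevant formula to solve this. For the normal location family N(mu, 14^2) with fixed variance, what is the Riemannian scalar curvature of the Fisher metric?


This family has a single free parameter, so its statistical manifold
is 1-dimensional. The Riemann curvature tensor of any 1-dimensional
Riemannian manifold vanishes identically, so R = 0.

0


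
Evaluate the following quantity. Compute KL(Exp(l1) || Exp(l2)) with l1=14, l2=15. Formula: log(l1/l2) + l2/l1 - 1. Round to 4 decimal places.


KL divergence for exponential family:
KL = log(l1/l2) + l2/l1 - 1.
log(14/15) = -0.068993.
15/14 = 1.071429.
KL = -0.068993 + 1.071429 - 1 = 0.0024

0.0024


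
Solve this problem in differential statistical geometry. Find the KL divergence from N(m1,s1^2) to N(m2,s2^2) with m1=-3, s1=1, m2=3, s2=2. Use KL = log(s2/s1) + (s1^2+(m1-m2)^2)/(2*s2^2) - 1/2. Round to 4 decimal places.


KL divergence between normal distributions:
KL = log(s2/s1) + (s1^2 + (m1-m2)^2)/(2*s2^2) - 1/2.
log(2/1) = 0.693147.
(1^2 + (-3-3)^2)/(2*2^2) = (1 + 36)/8 = 4.625.
KL = 0.693147 + 4.625 - 0.5 = 4.8181

4.8181


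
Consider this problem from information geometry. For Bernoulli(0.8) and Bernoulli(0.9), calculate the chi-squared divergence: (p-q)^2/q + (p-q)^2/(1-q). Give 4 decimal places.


Chi-squared divergence between Bernoulli distributions:
chi^2 = (p-q)^2/q + (p-q)^2/(1-q).
p = 0.8, q = 0.9, p-q = -0.1.
(p-q)^2 = 0.01.
term1 = 0.01/0.9 = 0.011111.
term2 = 0.01/0.1 = 0.1.
chi^2 = 0.011111 + 0.1 = 0.1111

0.1111


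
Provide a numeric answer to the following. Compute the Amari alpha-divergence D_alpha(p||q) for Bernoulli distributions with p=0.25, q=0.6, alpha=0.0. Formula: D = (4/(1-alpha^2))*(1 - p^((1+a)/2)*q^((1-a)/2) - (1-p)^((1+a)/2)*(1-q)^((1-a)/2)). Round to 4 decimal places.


Amari alpha-divergence:
D = (4/(1-alpha^2))*(1 - p^((1+a)/2)*q^((1-a)/2) - (1-p)^((1+a)/2)*(1-q)^((1-a)/2)).
alpha = 0.0, p = 0.25, q = 0.6.
e1 = (1+alpha)/2 = 0.5, e2 = (1-alpha)/2 = 0.5.
t1 = p^e1 * q^e2 = 0.25^0.5 * 0.6^0.5 = 0.387298.
t2 = (1-p)^e1 * (1-q)^e2 = 0.75^0.5 * 0.4^0.5 = 0.547723.
4/(1-alpha^2) = 4.0.
D = 4.0*(1 - 0.387298 - 0.547723) = 0.2599

0.2599


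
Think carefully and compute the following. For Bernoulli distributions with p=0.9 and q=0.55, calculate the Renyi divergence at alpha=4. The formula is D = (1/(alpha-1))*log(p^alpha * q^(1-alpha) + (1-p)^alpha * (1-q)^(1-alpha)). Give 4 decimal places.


Renyi divergence of order alpha between Bernoulli distributions:
D = (1/(alpha-1))*log(p^alpha * q^(1-alpha) + (1-p)^alpha * (1-q)^(1-alpha)).
alpha = 4, p = 0.9, q = 0.55.
p^alpha * q^(1-alpha) = 0.9^4 * 0.55^-3 = 3.943501.
(1-p)^alpha * (1-q)^(1-alpha) = 0.1^4 * 0.45^-3 = 0.001097.
sum = 3.943501 + 0.001097 = 3.944599.
D = (1/3)*log(3.944599) = 0.4574

0.4574


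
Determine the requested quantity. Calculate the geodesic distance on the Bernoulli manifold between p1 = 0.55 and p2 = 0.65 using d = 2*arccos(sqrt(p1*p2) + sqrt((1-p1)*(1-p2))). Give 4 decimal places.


Geodesic distance on Bernoulli manifold:
d(p1,p2) = 2*arccos(sqrt(p1*p2) + sqrt((1-p1)*(1-p2))).
sqrt(p1*p2) = sqrt(0.55*0.65) = 0.597913.
sqrt((1-p1)*(1-p2)) = sqrt(0.45*0.35) = 0.396863.
arg = 0.597913 + 0.396863 = 0.994776.
d = 2*arccos(0.994776) = 0.2045

0.2045


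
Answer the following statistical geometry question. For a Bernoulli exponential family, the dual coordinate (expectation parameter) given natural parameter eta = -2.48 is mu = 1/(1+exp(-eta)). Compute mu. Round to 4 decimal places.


Dual coordinate (expectation parameter) for Bernoulli:
mu = 1/(1+exp(-eta)).
eta = -2.48.
exp(-eta) = exp(2.48) = 11.941264.
mu = 1/(1+11.941264) = 0.0773

0.0773


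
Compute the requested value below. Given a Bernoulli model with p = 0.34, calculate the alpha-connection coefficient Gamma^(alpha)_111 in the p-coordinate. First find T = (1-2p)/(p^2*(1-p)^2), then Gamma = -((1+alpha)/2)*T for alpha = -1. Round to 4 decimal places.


Skewness (Amari-Chentsov) tensor: T = (1-2p)/(p^2*(1-p)^2).
p = 0.34, 1-2p = 0.32, p^2 = 0.1156, (1-p)^2 = 0.4356.
T = 0.32/(0.1156 * 0.4356) = 6.354835.
In the p-coordinate, Gamma^(alpha) = Gamma^(0) - (alpha/2)*T with Gamma^(0) = (1/2)*g'(p) = -T/2,
so Gamma^(alpha) = -((1+alpha)/2)*T.
alpha = -1, -(1+alpha)/2 = 0.0.
Gamma = 0.0 * 6.354835 = 0.0000

0.0000
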